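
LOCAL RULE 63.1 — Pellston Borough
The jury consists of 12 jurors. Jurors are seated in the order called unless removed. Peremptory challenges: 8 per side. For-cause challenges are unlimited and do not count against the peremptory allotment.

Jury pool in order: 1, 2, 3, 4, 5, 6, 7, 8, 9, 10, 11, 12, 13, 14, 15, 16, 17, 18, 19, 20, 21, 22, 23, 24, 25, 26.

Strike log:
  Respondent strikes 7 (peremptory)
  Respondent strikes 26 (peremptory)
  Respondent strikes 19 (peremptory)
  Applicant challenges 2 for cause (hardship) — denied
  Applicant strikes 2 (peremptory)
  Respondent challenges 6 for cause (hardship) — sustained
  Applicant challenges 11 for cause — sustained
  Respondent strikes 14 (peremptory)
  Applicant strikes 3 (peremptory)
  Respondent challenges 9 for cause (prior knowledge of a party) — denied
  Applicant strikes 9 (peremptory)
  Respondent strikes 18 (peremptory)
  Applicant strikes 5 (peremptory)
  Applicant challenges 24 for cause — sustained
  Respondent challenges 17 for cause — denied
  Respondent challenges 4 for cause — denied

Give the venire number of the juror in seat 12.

22

Removed: #2, #3, #5, #6, #7, #9, #11, #14, #18, #19, #24, #26. (#4, #17 stay — for-cause denied.)
Seating in order: seats 1–12 → #1, #4, #8, #10, #12, #13, #15, #16, #17, #20, #21, #22.
So seat 12 is #22.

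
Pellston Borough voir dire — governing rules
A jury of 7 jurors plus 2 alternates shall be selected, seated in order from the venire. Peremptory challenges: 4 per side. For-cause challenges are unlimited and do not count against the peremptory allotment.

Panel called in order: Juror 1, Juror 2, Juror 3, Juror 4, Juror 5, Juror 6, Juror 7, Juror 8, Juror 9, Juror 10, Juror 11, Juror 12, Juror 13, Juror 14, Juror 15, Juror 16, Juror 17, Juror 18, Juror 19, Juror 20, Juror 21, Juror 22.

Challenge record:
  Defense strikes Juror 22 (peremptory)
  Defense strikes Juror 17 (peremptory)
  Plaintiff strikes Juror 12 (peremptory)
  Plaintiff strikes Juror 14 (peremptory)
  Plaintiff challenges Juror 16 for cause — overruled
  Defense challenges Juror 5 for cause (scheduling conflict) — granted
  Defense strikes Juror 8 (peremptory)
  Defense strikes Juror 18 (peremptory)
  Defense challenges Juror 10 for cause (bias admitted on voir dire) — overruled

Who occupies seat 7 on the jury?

Removed: #5, #8, #12, #14, #17, #18, #22. (#10, #16 stay — for-cause denied.)
Seating in order: seats 1–7 → #1, #2, #3, #4, #6, #7, #9; alternates → #10, #11.
So seat 7 is #9.

9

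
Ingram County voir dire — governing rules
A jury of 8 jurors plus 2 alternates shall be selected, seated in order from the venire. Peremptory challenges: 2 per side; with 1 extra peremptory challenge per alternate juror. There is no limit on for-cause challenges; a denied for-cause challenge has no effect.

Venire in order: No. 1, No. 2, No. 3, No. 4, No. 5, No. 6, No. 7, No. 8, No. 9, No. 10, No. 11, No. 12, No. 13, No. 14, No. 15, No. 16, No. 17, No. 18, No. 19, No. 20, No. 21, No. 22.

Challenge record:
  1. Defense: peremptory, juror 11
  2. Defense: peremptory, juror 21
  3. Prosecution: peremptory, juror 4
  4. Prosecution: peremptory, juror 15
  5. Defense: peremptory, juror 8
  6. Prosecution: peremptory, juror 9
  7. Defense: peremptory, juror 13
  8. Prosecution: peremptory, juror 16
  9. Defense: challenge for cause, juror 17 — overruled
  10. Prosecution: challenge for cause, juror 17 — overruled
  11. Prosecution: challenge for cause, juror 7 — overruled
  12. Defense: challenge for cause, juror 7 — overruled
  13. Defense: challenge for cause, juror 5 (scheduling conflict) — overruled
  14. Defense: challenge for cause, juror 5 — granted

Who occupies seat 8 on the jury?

Removed: #4, #5, #8, #9, #11, #13, #15, #16, #21. (#7, #17 stay — for-cause denied.)
Filling seats in venire order through position 8: #1, #2, #3, #6, #7, #10, #12, #14.
So seat 8 is #14.

14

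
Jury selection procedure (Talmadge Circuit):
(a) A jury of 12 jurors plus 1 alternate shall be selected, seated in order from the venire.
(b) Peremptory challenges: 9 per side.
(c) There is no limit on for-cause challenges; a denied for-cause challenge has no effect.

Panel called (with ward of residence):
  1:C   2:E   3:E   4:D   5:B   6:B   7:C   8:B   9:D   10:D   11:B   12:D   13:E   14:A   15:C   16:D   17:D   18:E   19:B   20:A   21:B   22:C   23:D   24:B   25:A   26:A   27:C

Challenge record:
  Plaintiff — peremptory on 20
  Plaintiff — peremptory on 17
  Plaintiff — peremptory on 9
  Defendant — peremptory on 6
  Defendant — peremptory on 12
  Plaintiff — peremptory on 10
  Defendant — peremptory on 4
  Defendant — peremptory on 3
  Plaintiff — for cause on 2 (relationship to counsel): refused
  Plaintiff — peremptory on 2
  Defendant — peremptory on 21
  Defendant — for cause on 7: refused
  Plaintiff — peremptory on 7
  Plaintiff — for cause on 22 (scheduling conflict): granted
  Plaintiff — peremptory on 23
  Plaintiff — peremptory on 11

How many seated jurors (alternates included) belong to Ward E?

2

Removed: #2, #3, #4, #6, #7, #9, #10, #11, #12, #17, #20, #21, #22, #23.
Seated (13 incl. alternates): #1, #5, #8, #13, #14, #15, #16, #18, #19, #24, #25, #26, #27.
Of those, in Ward E: #13, #18 → 2.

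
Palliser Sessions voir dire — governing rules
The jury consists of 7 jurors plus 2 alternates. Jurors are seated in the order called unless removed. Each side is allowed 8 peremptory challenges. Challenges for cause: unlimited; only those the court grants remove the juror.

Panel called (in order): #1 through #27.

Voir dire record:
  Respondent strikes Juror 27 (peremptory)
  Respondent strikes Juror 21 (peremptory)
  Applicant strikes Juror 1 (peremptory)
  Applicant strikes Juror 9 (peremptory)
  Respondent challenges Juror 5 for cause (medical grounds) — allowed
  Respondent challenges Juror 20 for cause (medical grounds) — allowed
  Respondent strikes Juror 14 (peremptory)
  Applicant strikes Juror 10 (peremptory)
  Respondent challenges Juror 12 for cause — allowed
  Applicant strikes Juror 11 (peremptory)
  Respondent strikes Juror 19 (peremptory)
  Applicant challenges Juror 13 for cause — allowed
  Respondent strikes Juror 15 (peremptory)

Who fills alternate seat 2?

18

Removed: #1, #5, #9, #10, #11, #12, #13, #14, #15, #19, #20, #21, #27.
Filling seats in venire order through position 9: #2, #3, #4, #6, #7, #8, #16, #17, #18.
So alternate 2 is #18.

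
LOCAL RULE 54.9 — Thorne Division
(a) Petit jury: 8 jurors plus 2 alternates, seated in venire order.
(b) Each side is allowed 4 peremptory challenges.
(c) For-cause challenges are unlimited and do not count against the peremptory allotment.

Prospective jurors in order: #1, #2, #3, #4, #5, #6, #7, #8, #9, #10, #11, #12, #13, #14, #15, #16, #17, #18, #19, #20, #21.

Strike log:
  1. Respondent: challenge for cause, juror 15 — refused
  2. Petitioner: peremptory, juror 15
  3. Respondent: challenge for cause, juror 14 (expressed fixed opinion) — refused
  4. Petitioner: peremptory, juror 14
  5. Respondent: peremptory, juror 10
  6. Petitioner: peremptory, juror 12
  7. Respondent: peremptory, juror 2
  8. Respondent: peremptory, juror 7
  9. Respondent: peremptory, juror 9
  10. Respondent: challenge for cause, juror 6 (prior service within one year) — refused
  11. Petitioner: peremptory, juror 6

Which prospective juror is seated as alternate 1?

Removed: #2, #6, #7, #9, #10, #12, #14, #15.
Seating in order: seats 1–8 → #1, #3, #4, #5, #8, #11, #13, #16; alternates → #17, #18.
So alternate 1 is #17.

17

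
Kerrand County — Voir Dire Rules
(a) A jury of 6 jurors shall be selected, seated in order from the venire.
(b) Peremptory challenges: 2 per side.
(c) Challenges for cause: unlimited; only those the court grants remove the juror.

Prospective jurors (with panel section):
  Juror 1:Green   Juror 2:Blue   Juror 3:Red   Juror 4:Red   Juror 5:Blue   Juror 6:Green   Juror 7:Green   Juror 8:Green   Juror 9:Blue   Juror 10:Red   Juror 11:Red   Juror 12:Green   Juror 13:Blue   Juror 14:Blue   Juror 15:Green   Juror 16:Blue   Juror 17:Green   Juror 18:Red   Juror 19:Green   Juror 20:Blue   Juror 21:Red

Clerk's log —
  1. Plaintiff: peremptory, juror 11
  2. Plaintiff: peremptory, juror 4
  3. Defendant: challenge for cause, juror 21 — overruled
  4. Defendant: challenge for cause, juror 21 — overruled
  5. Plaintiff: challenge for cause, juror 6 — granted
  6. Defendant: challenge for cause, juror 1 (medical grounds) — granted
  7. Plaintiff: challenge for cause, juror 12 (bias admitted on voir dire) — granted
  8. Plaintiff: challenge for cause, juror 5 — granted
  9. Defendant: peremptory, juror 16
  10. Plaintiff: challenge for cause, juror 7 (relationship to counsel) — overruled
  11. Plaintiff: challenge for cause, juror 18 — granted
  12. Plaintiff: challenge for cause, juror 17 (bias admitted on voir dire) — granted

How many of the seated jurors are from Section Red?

2

Removed: #1, #4, #5, #6, #11, #12, #16, #17, #18.
Seated jurors 1–6: #2, #3, #7, #8, #9, #10.
Of those, in Section Red: #3, #10 → 2.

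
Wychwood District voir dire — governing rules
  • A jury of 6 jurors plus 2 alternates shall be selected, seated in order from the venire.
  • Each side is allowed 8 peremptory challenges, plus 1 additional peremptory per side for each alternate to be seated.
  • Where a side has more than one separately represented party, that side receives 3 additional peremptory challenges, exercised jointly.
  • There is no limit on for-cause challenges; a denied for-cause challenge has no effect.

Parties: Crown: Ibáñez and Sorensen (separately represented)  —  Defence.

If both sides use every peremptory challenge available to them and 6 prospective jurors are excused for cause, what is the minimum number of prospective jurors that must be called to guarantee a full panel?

Seats to fill: 6 + 2 alternates = 8.
Peremptories — Crown: 8 + 1×2 + 3 = 13; Defence: 8 + 1×2 = 10; total 23.
For-cause removals: 6.
Minimum venire: 8 + 23 + 6 = 37.

37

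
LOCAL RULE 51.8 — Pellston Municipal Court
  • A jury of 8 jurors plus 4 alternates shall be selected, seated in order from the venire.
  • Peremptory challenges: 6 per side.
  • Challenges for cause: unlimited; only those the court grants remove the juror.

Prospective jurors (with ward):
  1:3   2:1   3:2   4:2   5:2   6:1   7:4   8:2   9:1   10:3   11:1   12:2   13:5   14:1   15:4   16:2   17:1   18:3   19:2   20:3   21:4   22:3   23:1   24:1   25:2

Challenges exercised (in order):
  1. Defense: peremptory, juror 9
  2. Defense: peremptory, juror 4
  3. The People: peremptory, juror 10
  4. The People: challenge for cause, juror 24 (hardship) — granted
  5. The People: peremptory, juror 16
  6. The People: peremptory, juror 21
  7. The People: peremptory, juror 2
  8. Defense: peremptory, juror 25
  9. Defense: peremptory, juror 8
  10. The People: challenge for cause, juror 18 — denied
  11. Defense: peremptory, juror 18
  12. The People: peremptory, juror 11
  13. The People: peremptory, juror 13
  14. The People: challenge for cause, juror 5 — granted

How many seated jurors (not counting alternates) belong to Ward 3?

Removed: #2, #4, #5, #8, #9, #10, #11, #13, #16, #18, #21, #24, #25.
Seated jurors 1–8: #1, #3, #6, #7, #12, #14, #15, #17 (alternates #19, #20, #22, #23 not counted).
Of those, in Ward 3: #1 → 1.

1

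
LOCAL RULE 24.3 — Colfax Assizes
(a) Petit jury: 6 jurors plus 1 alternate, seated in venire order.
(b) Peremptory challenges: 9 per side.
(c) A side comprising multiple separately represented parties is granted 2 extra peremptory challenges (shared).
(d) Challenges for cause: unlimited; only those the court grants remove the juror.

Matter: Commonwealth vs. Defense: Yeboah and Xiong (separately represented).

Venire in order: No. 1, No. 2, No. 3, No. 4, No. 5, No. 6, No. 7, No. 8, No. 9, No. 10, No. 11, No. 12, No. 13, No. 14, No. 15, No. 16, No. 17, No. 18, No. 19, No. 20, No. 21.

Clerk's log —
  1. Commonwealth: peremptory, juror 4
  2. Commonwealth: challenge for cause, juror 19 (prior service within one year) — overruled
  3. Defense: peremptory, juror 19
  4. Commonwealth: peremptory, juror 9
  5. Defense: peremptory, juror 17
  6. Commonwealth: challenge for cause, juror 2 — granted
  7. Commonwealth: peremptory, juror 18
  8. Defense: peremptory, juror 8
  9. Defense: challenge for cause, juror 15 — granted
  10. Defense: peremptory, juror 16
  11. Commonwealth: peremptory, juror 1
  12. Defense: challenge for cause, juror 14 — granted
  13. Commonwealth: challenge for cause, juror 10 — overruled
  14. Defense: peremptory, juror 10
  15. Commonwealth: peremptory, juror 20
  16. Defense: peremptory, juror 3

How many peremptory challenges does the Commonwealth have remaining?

4

Commonwealth allotment: 9.
Commonwealth peremptories used: #4, #9, #18, #1, #20 — 5 (for-cause on #19, #2, #10 don't count).
Remaining: 9 − 5 = 4.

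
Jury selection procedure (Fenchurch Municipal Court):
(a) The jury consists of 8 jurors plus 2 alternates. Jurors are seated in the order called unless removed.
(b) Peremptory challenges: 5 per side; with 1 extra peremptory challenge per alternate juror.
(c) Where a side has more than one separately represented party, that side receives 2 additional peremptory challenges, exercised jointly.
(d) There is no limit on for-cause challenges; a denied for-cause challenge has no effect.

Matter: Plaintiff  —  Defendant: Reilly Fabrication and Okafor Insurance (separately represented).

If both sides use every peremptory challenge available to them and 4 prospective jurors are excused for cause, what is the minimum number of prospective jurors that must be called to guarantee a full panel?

Seats to fill: 8 + 2 alternates = 10.
Peremptories — Plaintiff: 5 + 1×2 = 7; Defendant: 5 + 1×2 + 2 = 9; total 16.
For-cause removals: 4.
Minimum venire: 10 + 16 + 4 = 30.

30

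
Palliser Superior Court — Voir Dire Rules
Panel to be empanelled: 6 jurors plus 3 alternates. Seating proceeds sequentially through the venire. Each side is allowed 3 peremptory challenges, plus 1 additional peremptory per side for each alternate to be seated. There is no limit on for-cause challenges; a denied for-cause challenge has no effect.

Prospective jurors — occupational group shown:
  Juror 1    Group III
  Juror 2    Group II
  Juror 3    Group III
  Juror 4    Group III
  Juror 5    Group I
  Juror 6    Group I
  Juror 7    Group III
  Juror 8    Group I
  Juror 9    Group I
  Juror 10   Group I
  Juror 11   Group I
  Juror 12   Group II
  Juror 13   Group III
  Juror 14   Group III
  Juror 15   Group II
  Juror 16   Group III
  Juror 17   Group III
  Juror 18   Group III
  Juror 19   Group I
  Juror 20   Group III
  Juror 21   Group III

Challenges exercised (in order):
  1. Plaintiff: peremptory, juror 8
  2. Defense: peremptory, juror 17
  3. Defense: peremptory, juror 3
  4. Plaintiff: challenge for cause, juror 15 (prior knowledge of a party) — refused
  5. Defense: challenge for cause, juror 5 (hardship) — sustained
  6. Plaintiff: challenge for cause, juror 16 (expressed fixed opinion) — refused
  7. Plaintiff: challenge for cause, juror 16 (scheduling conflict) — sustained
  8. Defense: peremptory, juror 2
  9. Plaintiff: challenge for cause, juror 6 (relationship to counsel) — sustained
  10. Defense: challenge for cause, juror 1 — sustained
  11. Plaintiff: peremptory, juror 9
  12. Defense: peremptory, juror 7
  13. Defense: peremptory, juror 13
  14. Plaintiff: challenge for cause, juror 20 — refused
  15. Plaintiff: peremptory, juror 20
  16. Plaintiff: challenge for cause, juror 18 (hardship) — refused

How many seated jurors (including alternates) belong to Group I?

3

Removed: #1, #2, #3, #5, #6, #7, #8, #9, #13, #16, #17, #20.
Seated (9 incl. alternates): #4, #10, #11, #12, #14, #15, #18, #19, #21.
Of those, in Group I: #10, #11, #19 → 3.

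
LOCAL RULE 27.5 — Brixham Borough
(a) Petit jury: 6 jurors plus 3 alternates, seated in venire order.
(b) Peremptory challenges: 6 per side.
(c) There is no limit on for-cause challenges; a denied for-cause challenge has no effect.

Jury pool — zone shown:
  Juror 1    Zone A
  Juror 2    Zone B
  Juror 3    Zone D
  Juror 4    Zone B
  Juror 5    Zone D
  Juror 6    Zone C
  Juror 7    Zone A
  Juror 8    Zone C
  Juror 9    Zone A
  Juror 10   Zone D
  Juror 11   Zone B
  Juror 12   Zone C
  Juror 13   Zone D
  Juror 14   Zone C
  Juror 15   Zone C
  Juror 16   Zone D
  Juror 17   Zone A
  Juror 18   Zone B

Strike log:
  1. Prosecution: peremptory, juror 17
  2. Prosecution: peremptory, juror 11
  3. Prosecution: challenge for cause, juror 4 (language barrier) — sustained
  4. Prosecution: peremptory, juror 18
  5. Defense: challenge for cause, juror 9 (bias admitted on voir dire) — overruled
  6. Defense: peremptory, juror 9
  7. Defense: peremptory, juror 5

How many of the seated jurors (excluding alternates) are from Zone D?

1

Removed: #4, #5, #9, #11, #17, #18.
Seated jurors 1–6: #1, #2, #3, #6, #7, #8 (alternates #10, #12, #13 not counted).
Of those, in Zone D: #3 → 1.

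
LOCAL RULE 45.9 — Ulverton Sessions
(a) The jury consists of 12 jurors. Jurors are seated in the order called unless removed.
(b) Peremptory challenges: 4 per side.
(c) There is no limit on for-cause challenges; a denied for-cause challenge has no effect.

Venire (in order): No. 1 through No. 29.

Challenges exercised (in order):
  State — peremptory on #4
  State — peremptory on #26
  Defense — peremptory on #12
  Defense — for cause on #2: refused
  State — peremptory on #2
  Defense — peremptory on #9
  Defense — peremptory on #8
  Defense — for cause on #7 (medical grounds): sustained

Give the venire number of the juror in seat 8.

14

Removed: #2, #4, #7, #8, #9, #12, #26.
Seating in order: seats 1–12 → #1, #3, #5, #6, #10, #11, #13, #14, #15, #16, #17, #18.
So seat 8 is #14.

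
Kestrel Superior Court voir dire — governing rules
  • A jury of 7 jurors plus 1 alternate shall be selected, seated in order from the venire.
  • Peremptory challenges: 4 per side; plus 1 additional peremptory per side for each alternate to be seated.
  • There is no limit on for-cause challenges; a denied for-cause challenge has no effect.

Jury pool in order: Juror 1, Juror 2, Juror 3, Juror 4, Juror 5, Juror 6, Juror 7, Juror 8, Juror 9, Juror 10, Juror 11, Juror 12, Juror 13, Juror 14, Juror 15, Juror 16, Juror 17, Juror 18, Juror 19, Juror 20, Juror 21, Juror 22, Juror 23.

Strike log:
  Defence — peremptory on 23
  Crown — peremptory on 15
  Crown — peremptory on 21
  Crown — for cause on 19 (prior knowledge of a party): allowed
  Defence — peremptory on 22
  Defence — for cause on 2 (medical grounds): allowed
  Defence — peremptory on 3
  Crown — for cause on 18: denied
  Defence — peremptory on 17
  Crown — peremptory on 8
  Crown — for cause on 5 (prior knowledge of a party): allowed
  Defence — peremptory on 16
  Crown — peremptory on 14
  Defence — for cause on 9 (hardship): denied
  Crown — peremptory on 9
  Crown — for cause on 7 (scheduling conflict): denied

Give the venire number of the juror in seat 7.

Removed: #2, #3, #5, #8, #9, #14, #15, #16, #17, #19, #21, #22, #23. (#7, #18 stay — for-cause denied.)
Seating in order: seats 1–7 → #1, #4, #6, #7, #10, #11, #12; alternates → #13.
So seat 7 is #12.

12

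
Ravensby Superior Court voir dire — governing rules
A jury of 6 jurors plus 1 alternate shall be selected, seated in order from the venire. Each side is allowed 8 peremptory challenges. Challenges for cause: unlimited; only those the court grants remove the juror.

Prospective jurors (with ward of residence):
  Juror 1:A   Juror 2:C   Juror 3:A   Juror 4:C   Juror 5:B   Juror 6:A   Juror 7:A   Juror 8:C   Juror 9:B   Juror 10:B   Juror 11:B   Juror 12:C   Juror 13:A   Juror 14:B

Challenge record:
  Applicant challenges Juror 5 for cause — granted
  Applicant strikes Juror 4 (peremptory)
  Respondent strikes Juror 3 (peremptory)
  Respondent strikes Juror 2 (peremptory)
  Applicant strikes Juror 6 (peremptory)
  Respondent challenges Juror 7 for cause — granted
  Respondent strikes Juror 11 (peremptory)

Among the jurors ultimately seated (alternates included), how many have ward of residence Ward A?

Removed: #2, #3, #4, #5, #6, #7, #11.
Seated (7 incl. alternates): #1, #8, #9, #10, #12, #13, #14.
Of those, in Ward A: #1, #13 → 2.

2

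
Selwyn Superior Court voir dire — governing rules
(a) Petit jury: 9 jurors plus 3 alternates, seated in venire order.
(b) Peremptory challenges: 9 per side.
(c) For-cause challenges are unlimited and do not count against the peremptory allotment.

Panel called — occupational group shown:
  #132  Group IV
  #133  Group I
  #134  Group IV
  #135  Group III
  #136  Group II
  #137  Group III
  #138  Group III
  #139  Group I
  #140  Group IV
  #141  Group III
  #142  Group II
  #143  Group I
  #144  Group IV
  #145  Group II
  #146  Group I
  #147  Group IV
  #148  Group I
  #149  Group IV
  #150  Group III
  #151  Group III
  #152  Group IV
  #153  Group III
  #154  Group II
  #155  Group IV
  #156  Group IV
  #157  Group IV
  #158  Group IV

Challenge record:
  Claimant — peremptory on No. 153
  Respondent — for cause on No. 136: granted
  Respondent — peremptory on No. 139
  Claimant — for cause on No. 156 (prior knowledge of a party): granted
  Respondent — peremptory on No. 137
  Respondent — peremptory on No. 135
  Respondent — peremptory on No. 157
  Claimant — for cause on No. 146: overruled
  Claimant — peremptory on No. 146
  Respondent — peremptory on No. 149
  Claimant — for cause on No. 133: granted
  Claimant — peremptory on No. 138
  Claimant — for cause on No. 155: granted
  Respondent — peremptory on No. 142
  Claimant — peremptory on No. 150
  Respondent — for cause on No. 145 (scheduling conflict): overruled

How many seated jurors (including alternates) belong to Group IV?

Removed: #133, #135, #136, #137, #138, #139, #142, #146, #149, #150, #153, #155, #156, #157.
Seated (12 incl. alternates): #132, #134, #140, #141, #143, #144, #145, #147, #148, #151, #152, #154.
Of those, in Group IV: #132, #134, #140, #144, #147, #152 → 6.

6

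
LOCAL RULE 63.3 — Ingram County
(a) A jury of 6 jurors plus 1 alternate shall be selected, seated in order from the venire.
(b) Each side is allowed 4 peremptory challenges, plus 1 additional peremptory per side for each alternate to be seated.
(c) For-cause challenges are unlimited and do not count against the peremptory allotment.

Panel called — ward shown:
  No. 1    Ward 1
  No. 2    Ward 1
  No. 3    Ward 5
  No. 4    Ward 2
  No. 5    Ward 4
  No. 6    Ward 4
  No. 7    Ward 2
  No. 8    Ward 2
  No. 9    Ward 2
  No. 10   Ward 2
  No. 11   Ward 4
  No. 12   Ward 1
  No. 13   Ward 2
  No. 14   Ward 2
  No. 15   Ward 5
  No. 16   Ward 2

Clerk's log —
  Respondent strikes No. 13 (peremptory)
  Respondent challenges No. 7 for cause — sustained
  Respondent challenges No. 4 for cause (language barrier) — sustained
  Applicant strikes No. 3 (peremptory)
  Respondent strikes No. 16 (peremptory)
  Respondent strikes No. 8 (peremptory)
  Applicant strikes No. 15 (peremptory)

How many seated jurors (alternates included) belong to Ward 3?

Removed: #3, #4, #7, #8, #13, #15, #16.
Seated (7 incl. alternates): #1, #2, #5, #6, #9, #10, #11.
None of those are in Ward 3 → 0.

0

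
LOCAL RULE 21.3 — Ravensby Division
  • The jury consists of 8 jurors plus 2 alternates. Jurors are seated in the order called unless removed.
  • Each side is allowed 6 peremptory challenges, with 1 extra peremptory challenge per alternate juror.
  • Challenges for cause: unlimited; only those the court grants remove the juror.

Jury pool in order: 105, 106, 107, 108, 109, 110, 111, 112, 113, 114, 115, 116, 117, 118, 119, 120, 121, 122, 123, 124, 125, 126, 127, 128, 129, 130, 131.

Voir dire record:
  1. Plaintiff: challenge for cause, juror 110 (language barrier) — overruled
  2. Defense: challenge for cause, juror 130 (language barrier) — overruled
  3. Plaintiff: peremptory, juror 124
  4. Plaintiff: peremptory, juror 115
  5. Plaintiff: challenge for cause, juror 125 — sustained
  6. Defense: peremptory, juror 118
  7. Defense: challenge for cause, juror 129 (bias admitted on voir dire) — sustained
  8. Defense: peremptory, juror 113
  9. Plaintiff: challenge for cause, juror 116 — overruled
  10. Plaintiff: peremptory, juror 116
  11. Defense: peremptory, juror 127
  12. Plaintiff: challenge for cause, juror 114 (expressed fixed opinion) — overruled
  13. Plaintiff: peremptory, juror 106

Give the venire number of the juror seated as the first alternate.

Removed: #106, #113, #115, #116, #118, #124, #125, #127, #129. (#110, #114, #130 stay — for-cause denied.)
Seating in order: seats 1–8 → #105, #107, #108, #109, #110, #111, #112, #114; alternates → #117, #119.
So alternate 1 is #117.

117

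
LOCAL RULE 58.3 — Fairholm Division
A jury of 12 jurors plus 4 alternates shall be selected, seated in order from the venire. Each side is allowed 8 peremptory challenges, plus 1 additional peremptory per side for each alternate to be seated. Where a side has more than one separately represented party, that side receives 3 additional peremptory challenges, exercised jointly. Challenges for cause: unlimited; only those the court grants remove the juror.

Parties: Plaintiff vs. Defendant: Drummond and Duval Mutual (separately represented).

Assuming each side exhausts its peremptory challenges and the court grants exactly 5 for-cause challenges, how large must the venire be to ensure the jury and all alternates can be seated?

48

Seats to fill: 12 + 4 alternates = 16.
Peremptories — Plaintiff: 8 + 1×4 = 12; Defendant: 8 + 1×4 + 3 = 15; total 27.
For-cause removals: 5.
Minimum venire: 16 + 27 + 5 = 48.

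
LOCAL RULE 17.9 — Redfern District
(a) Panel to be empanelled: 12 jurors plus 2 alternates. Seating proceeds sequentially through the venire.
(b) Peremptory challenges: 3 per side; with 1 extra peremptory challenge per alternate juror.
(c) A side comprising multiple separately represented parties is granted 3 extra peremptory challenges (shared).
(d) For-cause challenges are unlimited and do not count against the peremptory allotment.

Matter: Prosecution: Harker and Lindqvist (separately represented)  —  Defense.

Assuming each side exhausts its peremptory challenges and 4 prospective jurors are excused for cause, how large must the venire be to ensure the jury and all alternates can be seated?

Seats to fill: 12 + 2 alternates = 14.
Peremptories — Prosecution: 3 + 1×2 + 3 = 8; Defense: 3 + 1×2 = 5; total 13.
For-cause removals: 4.
Minimum venire: 14 + 13 + 4 = 31.

31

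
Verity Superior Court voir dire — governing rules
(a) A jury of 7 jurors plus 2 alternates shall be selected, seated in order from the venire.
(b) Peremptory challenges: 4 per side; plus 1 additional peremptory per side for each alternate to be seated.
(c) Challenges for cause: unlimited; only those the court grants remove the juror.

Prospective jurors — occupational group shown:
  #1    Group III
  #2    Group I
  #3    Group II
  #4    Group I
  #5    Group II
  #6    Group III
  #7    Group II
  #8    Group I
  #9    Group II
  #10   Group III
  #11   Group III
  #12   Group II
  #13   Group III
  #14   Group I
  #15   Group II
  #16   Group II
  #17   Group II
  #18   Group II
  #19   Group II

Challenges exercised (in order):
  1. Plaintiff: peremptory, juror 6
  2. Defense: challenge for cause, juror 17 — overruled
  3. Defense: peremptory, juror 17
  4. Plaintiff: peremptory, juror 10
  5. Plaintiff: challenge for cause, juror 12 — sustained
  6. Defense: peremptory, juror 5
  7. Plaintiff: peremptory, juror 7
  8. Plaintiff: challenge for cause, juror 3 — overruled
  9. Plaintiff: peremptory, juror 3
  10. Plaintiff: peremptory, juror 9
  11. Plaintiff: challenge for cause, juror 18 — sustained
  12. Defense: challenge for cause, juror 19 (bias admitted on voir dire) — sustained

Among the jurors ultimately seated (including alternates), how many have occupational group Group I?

4

Removed: #3, #5, #6, #7, #9, #10, #12, #17, #18, #19.
Seated (9 incl. alternates): #1, #2, #4, #8, #11, #13, #14, #15, #16.
Of those, in Group I: #2, #4, #8, #14 → 4.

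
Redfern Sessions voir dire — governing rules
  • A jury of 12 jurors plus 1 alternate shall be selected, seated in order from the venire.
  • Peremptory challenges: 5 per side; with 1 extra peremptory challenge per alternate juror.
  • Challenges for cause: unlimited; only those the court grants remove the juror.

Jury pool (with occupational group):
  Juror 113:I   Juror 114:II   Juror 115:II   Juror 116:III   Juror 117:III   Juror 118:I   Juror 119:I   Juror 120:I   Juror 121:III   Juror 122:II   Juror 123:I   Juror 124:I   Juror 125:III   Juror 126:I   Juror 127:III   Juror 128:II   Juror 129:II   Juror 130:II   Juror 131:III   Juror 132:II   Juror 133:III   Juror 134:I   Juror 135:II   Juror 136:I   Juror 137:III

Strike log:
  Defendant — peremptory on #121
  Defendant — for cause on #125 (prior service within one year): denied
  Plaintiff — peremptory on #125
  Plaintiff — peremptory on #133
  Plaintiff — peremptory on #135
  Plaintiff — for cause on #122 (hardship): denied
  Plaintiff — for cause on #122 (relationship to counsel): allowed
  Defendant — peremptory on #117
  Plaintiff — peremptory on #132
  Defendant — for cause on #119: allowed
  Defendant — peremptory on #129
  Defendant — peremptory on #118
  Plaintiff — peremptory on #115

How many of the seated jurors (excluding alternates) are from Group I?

6

Removed: #115, #117, #118, #119, #121, #122, #125, #129, #132, #133, #135.
Seated jurors 1–12: #113, #114, #116, #120, #123, #124, #126, #127, #128, #130, #131, #134 (alternates #136 not counted).
Of those, in Group I: #113, #120, #123, #124, #126, #134 → 6.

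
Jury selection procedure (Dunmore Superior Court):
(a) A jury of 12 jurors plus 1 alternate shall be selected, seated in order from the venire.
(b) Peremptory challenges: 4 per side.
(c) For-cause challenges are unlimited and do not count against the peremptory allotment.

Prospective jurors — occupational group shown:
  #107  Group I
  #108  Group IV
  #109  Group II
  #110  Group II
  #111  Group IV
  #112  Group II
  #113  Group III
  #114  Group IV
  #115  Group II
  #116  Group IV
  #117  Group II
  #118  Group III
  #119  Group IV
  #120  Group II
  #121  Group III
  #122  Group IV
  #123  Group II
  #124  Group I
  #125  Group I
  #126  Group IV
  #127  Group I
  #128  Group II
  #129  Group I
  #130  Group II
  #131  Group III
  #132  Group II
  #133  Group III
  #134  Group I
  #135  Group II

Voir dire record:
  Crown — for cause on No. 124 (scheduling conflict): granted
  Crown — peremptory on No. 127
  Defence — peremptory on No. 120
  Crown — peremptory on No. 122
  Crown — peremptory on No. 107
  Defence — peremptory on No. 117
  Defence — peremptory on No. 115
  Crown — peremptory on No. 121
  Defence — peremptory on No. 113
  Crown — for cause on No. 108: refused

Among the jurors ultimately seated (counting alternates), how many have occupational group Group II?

Removed: #107, #113, #115, #117, #120, #121, #122, #124, #127.
Seated (13 incl. alternates): #108, #109, #110, #111, #112, #114, #116, #118, #119, #123, #125, #126, #128.
Of those, in Group II: #109, #110, #112, #123, #128 → 5.

5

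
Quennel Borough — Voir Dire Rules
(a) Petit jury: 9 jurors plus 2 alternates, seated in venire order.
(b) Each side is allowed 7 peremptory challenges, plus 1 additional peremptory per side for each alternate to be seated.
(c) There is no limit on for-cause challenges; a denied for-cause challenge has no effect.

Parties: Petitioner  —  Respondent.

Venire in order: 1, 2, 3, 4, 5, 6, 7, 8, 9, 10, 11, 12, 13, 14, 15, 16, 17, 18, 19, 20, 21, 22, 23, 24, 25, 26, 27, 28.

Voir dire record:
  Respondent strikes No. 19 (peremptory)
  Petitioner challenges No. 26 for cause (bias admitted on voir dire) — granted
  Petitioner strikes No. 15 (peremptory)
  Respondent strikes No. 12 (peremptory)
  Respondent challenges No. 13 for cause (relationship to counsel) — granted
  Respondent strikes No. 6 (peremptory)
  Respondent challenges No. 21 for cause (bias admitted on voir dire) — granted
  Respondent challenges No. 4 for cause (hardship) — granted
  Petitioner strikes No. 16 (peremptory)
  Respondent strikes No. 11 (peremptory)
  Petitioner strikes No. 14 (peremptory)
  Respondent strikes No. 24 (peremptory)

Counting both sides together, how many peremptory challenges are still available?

10

Petitioner allotment: 7 base + 1 × 2 alternates = 9. Respondent allotment: 7 base + 1 × 2 alternates = 9.
Petitioner peremptories used: #15, #16, #14 — 3 (the for-cause on #26 doesn't count).
Respondent peremptories used: #19, #12, #6, #11, #24 — 5 (for-cause on #13, #21, #4 don't count).
Remaining: (9 − 3) + (9 − 5) = 10.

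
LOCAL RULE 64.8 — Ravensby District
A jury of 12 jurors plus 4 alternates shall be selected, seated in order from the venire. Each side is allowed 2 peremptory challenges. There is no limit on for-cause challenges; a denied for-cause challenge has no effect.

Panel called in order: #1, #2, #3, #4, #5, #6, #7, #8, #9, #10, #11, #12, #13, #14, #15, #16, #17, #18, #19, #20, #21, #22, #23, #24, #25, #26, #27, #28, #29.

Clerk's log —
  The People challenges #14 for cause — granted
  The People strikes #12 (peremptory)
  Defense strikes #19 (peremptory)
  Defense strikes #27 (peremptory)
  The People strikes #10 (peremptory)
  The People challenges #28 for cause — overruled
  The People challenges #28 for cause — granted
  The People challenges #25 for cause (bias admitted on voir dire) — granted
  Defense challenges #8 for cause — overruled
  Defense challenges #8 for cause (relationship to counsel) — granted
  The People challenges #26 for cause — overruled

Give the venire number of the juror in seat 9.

11

Removed: #8, #10, #12, #14, #19, #25, #27, #28. (#26 stays — for-cause denied.)
Filling seats in venire order through position 9: #1, #2, #3, #4, #5, #6, #7, #9, #11.
So seat 9 is #11.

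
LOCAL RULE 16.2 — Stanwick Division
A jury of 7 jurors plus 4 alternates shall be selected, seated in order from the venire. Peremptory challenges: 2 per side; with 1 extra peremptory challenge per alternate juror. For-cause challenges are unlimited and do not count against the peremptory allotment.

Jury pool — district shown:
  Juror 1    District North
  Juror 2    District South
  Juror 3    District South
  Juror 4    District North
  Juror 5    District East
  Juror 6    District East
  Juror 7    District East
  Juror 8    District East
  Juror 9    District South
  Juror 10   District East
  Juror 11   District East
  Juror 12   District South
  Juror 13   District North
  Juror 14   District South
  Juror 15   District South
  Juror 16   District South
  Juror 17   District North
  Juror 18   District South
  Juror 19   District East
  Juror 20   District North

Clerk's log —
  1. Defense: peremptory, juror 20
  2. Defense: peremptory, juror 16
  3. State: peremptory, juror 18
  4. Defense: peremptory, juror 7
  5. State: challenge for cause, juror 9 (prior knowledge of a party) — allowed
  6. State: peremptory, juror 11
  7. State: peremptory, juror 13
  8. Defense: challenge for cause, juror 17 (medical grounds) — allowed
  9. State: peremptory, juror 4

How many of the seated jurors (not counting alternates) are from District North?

1

Removed: #4, #7, #9, #11, #13, #16, #17, #18, #20.
Seated jurors 1–7: #1, #2, #3, #5, #6, #8, #10 (alternates #12, #14, #15, #19 not counted).
Of those, in District North: #1 → 1.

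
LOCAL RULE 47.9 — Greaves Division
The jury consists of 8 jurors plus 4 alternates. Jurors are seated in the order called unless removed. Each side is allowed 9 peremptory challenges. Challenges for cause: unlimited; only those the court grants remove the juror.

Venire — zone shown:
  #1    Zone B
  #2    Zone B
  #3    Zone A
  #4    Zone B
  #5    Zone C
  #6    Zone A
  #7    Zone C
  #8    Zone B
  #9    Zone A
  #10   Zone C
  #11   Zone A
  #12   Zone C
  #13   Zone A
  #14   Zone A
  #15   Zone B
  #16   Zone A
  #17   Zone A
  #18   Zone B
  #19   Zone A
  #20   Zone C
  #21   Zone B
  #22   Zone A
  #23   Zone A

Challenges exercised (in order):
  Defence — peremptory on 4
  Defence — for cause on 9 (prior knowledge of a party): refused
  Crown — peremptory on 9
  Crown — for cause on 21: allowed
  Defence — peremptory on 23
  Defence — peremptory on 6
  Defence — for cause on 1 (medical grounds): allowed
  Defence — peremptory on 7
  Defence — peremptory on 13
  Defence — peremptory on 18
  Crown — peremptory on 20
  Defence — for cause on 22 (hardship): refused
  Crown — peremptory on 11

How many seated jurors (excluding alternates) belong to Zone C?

Removed: #1, #4, #6, #7, #9, #11, #13, #18, #20, #21, #23.
Seated jurors 1–8: #2, #3, #5, #8, #10, #12, #14, #15 (alternates #16, #17, #19, #22 not counted).
Of those, in Zone C: #5, #10, #12 → 3.

3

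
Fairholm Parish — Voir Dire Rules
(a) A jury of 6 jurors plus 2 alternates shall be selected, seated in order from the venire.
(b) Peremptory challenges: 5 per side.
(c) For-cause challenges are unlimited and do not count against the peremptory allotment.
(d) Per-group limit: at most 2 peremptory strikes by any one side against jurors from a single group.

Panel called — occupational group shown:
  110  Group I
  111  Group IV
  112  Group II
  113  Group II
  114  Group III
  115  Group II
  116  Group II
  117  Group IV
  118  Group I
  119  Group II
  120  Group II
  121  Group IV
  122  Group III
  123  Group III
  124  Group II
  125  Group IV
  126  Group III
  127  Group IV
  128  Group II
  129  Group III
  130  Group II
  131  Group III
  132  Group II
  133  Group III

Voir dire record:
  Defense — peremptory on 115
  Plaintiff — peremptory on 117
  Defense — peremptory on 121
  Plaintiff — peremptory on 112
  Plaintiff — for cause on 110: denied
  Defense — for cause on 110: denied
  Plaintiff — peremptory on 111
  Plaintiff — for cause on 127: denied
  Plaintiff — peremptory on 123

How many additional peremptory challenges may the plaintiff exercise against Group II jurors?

Plaintiff peremptories so far: #117, #112, #111, #123 — 4 of 5 used, 1 left overall.
Against Group II: #112 — 1 used; per-group cap 2 leaves 1.
Binding limit: min(1, 1) = 1.

1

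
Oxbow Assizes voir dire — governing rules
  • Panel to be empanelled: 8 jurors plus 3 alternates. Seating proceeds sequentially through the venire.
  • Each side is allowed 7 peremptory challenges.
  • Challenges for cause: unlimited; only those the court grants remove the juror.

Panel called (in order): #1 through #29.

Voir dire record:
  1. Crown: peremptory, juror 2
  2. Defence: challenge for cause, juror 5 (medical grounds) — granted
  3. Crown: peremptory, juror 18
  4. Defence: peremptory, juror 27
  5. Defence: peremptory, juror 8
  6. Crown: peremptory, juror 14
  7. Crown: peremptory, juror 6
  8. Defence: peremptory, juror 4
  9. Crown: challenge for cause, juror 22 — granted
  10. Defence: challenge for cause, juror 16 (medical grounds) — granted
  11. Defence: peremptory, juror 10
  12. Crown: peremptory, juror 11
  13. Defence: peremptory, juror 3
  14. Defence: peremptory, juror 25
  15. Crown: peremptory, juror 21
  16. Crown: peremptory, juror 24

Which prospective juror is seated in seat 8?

19

Removed: #2, #3, #4, #5, #6, #8, #10, #11, #14, #16, #18, #21, #22, #24, #25, #27.
Filling seats in venire order through position 8: #1, #7, #9, #12, #13, #15, #17, #19.
So seat 8 is #19.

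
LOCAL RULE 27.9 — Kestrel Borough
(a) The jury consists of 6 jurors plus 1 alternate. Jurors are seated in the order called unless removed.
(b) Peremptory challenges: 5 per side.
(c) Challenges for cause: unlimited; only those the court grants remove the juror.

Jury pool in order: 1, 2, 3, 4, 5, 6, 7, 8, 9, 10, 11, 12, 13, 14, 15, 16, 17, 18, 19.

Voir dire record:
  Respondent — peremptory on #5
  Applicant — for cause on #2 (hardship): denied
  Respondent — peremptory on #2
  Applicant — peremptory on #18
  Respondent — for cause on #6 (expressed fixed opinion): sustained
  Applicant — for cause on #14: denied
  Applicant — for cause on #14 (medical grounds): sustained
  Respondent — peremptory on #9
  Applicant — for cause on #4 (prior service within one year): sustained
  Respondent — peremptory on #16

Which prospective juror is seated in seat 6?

11

Removed: #2, #4, #5, #6, #9, #14, #16, #18.
Seating in order: seats 1–6 → #1, #3, #7, #8, #10, #11; alternates → #12.
So seat 6 is #11.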